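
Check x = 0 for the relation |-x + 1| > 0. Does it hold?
x = 0: LHS = |-0 + 1| = |1| = 1; 1 > 0 — holds

The relation is satisfied at x = 0.

Answer: Yes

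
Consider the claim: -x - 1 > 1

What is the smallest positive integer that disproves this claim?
Testing positive integers:
x = 1: LHS = -1 - 1 = -2; -2 > 1 — FAILS  ← smallest positive counterexample

Answer: x = 1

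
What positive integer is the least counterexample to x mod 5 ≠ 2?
Testing positive integers:
x = 1: LHS = 1 mod 5 = 1; 1 ≠ 2 — holds
x = 2: LHS = 2 mod 5 = 2; 2 ≠ 2 — FAILS  ← smallest positive counterexample

Answer: x = 2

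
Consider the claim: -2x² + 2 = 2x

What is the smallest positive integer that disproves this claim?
Testing positive integers:
x = 1: LHS = -2·1² + 2 = 0, RHS = 2·1 = 2; 0 = 2 — FAILS  ← smallest positive counterexample

Answer: x = 1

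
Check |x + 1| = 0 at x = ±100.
x = 100: LHS = |100 + 1| = |101| = 101; 101 = 0 — FAILS
x = -100: LHS = |(-100) + 1| = |-99| = 99; 99 = 0 — FAILS

Answer: No, fails for both x = 100 and x = -100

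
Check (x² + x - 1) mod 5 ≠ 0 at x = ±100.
x = 100: LHS = (100² + 100 - 1) mod 5 = 10099 mod 5 = 4; 4 ≠ 0 — holds
x = -100: LHS = ((-100)² + (-100) - 1) mod 5 = 9899 mod 5 = 4; 4 ≠ 0 — holds

Answer: Yes, holds for both x = 100 and x = -100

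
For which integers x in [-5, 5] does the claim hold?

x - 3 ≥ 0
Holds for: {3, 4, 5}
Fails for: {-5, -4, -3, -2, -1, 0, 1, 2}

Answer: {3, 4, 5}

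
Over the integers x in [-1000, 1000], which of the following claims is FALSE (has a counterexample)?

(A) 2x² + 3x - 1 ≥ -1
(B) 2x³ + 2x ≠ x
(A) x = -1: LHS = 2·(-1)² + 3·(-1) - 1 = -2; -2 ≥ -1 — FAILS
(B) x = 0: LHS = 2·0³ + 2·0 = 0; 0 ≠ 0 — FAILS

Answer: Both A and B are false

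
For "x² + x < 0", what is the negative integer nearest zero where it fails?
Testing negative integers from -1 downward:
x = -1: LHS = (-1)² + (-1) = 0; 0 < 0 — FAILS  ← closest negative counterexample to 0

Answer: x = -1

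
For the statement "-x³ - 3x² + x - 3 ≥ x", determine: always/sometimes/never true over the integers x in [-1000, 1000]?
Holds at x = -4: LHS = -(-4)³ - 3·(-4)² + (-4) - 3 = 9; 9 ≥ -4 — holds
Fails at x = 0: LHS = -0³ - 3·0² + 0 - 3 = -3; -3 ≥ 0 — FAILS
It is satisfied by some integers in the range but not all.

Answer: Sometimes true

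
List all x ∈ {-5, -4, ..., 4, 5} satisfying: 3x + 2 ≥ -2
Holds for: {-1, 0, 1, 2, 3, 4, 5}
Fails for: {-5, -4, -3, -2}

Answer: {-1, 0, 1, 2, 3, 4, 5}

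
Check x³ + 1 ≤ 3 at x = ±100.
x = 100: LHS = 100³ + 1 = 1000001; 1000001 ≤ 3 — FAILS
x = -100: LHS = (-100)³ + 1 = -999999; -999999 ≤ 3 — holds

Answer: Partially: fails for x = 100, holds for x = -100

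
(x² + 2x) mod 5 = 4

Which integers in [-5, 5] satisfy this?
Holds for: {-1, 4}
Fails for: {-5, -4, -3, -2, 0, 1, 2, 3, 5}

Answer: {-1, 4}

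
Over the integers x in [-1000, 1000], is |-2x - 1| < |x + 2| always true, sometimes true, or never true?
Holds at x = 0: LHS = |-2·0 - 1| = |-1| = 1, RHS = |0 + 2| = |2| = 2; 1 < 2 — holds
Fails at x = 1: LHS = |-2·1 - 1| = |-3| = 3, RHS = |1 + 2| = |3| = 3; 3 < 3 — FAILS
It is satisfied by some integers in the range but not all.

Answer: Sometimes true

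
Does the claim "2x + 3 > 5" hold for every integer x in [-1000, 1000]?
The claim fails at x = 0:
x = 0: LHS = 2·0 + 3 = 3; 3 > 5 — FAILS

Because a single integer refutes it, the statement is false.

Answer: False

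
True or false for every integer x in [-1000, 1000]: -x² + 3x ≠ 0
The claim fails at x = 0:
x = 0: LHS = -0² + 3·0 = 0; 0 ≠ 0 — FAILS

Because a single integer refutes it, the statement is false.

Answer: False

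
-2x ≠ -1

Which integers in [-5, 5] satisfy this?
Track d = LHS − RHS over the integers in [-5, 5]. Equality would need d = 0, but d changes sign only between consecutive integers, jumping over 0:
x = 0: LHS = -2·0 = 0; 0 ≠ -1 — holds  (d = 1)
x = 1: LHS = -2·1 = -2; -2 ≠ -1 — holds  (d = -1)
Away from these crossings d keeps a constant sign, and checking every integer in [-5, 5] confirms d ≠ 0 throughout. Hence the two sides are never equal, so the relation holds for every integer in [-5, 5].

Answer: All integers in [-5, 5]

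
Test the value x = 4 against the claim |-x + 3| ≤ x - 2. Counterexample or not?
Substitute x = 4 into the relation:
x = 4: LHS = |-4 + 3| = |-1| = 1, RHS = 4 - 2 = 2; 1 ≤ 2 — holds

The claim holds here, so x = 4 is not a counterexample. (A counterexample exists elsewhere, e.g. x = 0.)

Answer: No, x = 4 is not a counterexample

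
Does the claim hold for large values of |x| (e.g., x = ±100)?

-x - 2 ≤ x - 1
x = 100: LHS = -100 - 2 = -102, RHS = 100 - 1 = 99; -102 ≤ 99 — holds
x = -100: LHS = -(-100) - 2 = 98, RHS = (-100) - 1 = -101; 98 ≤ -101 — FAILS

Answer: Partially: holds for x = 100, fails for x = -100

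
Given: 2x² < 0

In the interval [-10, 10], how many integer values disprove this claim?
Counterexamples in [-10, 10]: {-10, -9, -8, -7, -6, -5, -4, -3, -2, -1, 0, 1, 2, 3, 4, 5, 6, 7, 8, 9, 10}.

Counting them gives 21 values.

Answer: 21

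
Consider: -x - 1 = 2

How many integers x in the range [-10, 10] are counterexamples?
Counterexamples in [-10, 10]: {-10, -9, -8, -7, -6, -5, -4, -2, -1, 0, 1, 2, 3, 4, 5, 6, 7, 8, 9, 10}.

Counting them gives 20 values.

Answer: 20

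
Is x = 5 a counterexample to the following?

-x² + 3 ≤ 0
Substitute x = 5 into the relation:
x = 5: LHS = -5² + 3 = -22; -22 ≤ 0 — holds

The claim holds here, so x = 5 is not a counterexample. (A counterexample exists elsewhere, e.g. x = 0.)

Answer: No, x = 5 is not a counterexample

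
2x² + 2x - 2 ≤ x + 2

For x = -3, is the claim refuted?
Substitute x = -3 into the relation:
x = -3: LHS = 2·(-3)² + 2·(-3) - 2 = 10, RHS = (-3) + 2 = -1; 10 ≤ -1 — FAILS

Since the claim fails at x = -3, this value is a counterexample.

Answer: Yes, x = -3 is a counterexample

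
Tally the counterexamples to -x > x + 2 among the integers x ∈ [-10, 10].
Counterexamples in [-10, 10]: {-1, 0, 1, 2, 3, 4, 5, 6, 7, 8, 9, 10}.

Counting them gives 12 values.

Answer: 12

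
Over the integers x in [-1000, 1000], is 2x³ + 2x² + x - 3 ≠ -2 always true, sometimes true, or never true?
Track d = LHS − RHS over the integers in [-1000, 1000]. Equality would need d = 0, but d changes sign only between consecutive integers, jumping over 0:
x = 0: LHS = 2·0³ + 2·0² + 0 - 3 = -3; -3 ≠ -2 — holds  (d = -1)
x = 1: LHS = 2·1³ + 2·1² + 1 - 3 = 2; 2 ≠ -2 — holds  (d = 4)
Away from these crossings d keeps a constant sign, and checking every integer in [-1000, 1000] confirms d ≠ 0 throughout. Hence the two sides are never equal, so the relation holds for every integer in [-1000, 1000].

No counterexample exists.

Answer: Always true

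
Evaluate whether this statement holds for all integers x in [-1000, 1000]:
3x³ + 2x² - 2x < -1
The claim fails at x = 0:
x = 0: LHS = 3·0³ + 2·0² - 2·0 = 0; 0 < -1 — FAILS

Because a single integer refutes it, the statement is false.

Answer: False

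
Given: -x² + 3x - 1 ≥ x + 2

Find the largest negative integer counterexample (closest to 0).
Testing negative integers from -1 downward:
x = -1: LHS = -(-1)² + 3·(-1) - 1 = -5, RHS = (-1) + 2 = 1; -5 ≥ 1 — FAILS  ← closest negative counterexample to 0

Answer: x = -1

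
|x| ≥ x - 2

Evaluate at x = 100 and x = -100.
x = 100: LHS = |100| = 100, RHS = 100 - 2 = 98; 100 ≥ 98 — holds
x = -100: LHS = |-100| = 100, RHS = (-100) - 2 = -102; 100 ≥ -102 — holds

Answer: Yes, holds for both x = 100 and x = -100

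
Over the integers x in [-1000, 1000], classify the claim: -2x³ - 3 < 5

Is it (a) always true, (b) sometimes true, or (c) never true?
Holds at x = 0: LHS = -2·0³ - 3 = -3; -3 < 5 — holds
Fails at x = -2: LHS = -2·(-2)³ - 3 = 13; 13 < 5 — FAILS
It is satisfied by some integers in the range but not all.

Answer: Sometimes true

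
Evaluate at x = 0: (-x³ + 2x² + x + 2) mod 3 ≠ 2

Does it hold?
x = 0: LHS = (-0³ + 2·0² + 0 + 2) mod 3 = 2 mod 3 = 2; 2 ≠ 2 — FAILS

The relation fails at x = 0, so x = 0 is a counterexample.

Answer: No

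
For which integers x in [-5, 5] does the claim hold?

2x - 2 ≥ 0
Holds for: {1, 2, 3, 4, 5}
Fails for: {-5, -4, -3, -2, -1, 0}

Answer: {1, 2, 3, 4, 5}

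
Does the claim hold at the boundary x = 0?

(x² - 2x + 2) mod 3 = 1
x = 0: LHS = (0² - 2·0 + 2) mod 3 = 2 mod 3 = 2; 2 = 1 — FAILS

The relation fails at x = 0, so x = 0 is a counterexample.

Answer: No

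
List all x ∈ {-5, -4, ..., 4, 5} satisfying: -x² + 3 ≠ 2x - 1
Track d = LHS − RHS over the integers in [-5, 5]. Equality would need d = 0, but d changes sign only between consecutive integers, jumping over 0:
x = -4: LHS = -(-4)² + 3 = -13, RHS = 2·(-4) - 1 = -9; -13 ≠ -9 — holds  (d = -4)
x = -3: LHS = -(-3)² + 3 = -6, RHS = 2·(-3) - 1 = -7; -6 ≠ -7 — holds  (d = 1)
x = 1: LHS = -1² + 3 = 2, RHS = 2·1 - 1 = 1; 2 ≠ 1 — holds  (d = 1)
x = 2: LHS = -2² + 3 = -1, RHS = 2·2 - 1 = 3; -1 ≠ 3 — holds  (d = -4)
Away from these crossings d keeps a constant sign, and checking every integer in [-5, 5] confirms d ≠ 0 throughout. Hence the two sides are never equal, so the relation holds for every integer in [-5, 5].

Answer: All integers in [-5, 5]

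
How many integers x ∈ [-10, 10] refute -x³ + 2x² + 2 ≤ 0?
Counterexamples in [-10, 10]: {-10, -9, -8, -7, -6, -5, -4, -3, -2, -1, 0, 1, 2}.

Counting them gives 13 values.

Answer: 13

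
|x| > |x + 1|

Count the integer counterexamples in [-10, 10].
Counterexamples in [-10, 10]: {0, 1, 2, 3, 4, 5, 6, 7, 8, 9, 10}.

Counting them gives 11 values.

Answer: 11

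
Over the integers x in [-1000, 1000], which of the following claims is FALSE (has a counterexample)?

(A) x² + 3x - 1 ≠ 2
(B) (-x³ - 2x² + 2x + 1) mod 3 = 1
(A) Track d = LHS − RHS over the integers in [-1000, 1000]. Equality would need d = 0, but d changes sign only between consecutive integers, jumping over 0:
x = -4: LHS = (-4)² + 3·(-4) - 1 = 3; 3 ≠ 2 — holds  (d = 1)
x = -3: LHS = (-3)² + 3·(-3) - 1 = -1; -1 ≠ 2 — holds  (d = -3)
x = 0: LHS = 0² + 3·0 - 1 = -1; -1 ≠ 2 — holds  (d = -3)
x = 1: LHS = 1² + 3·1 - 1 = 3; 3 ≠ 2 — holds  (d = 1)
Away from these crossings d keeps a constant sign, and checking every integer in [-1000, 1000] confirms d ≠ 0 throughout. Hence the two sides are never equal, so the relation holds for every integer in [-1000, 1000].

(B) x = 1: LHS = (-1³ - 2·1² + 2·1 + 1) mod 3 = 0 mod 3 = 0; 0 = 1 — FAILS

Only (B) has a counterexample.

Answer: B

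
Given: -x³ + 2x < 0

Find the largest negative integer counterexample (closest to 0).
Testing negative integers from -1 downward:
x = -1: LHS = -(-1)³ + 2·(-1) = -1; -1 < 0 — holds
x = -2: LHS = -(-2)³ + 2·(-2) = 4; 4 < 0 — FAILS  ← closest negative counterexample to 0

Answer: x = -2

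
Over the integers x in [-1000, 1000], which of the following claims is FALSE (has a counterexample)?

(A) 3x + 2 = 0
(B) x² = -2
(A) x = 0: LHS = 3·0 + 2 = 2; 2 = 0 — FAILS
(B) x = 0: LHS = 0² = 0; 0 = -2 — FAILS

Answer: Both A and B are false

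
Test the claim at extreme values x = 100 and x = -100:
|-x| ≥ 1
x = 100: LHS = |-100| = 100; 100 ≥ 1 — holds
x = -100: LHS = |-(-100)| = |100| = 100; 100 ≥ 1 — holds

Answer: Yes, holds for both x = 100 and x = -100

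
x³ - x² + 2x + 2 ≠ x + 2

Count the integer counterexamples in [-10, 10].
Counterexamples in [-10, 10]: {0}.

Counting them gives 1 values.

Answer: 1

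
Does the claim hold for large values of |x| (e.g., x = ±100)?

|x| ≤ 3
x = 100: LHS = |100| = 100; 100 ≤ 3 — FAILS
x = -100: LHS = |-100| = 100; 100 ≤ 3 — FAILS

Answer: No, fails for both x = 100 and x = -100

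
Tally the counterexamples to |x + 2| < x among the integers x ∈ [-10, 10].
Counterexamples in [-10, 10]: {-10, -9, -8, -7, -6, -5, -4, -3, -2, -1, 0, 1, 2, 3, 4, 5, 6, 7, 8, 9, 10}.

Counting them gives 21 values.

Answer: 21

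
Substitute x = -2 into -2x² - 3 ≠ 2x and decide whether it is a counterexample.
Substitute x = -2 into the relation:
x = -2: LHS = -2·(-2)² - 3 = -11, RHS = 2·(-2) = -4; -11 ≠ -4 — holds

The relation holds at x = -2, so it is not a counterexample.

Answer: No, x = -2 is not a counterexample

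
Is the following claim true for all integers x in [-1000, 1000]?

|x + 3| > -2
An absolute value is never negative, so the left side is ≥ 0 for every x, while the right side is -2. Tightest case in [-1000, 1000] is x = -3:
x = -3: LHS = |(-3) + 3| = |0| = 0; 0 > -2 — holds
Hence LHS − RHS is never zero or negative, i.e. LHS > RHS throughout, so the relation holds for every integer in [-1000, 1000].

No counterexample exists.

Answer: True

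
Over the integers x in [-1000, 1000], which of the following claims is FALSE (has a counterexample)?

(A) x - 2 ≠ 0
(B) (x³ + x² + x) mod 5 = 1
(A) x = 2: LHS = 2 - 2 = 0; 0 ≠ 0 — FAILS
(B) x = 0: LHS = (0³ + 0² + 0) mod 5 = 0 mod 5 = 0; 0 = 1 — FAILS

Answer: Both A and B are false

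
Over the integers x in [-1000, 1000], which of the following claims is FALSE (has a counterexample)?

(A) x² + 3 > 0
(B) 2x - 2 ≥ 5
(A) Over all integers in [-1000, 1000], LHS − RHS is smallest at x = 0, where it equals 3:
x = 0: LHS = 0² + 3 = 3; 3 > 0 — holds
At the ends of the range:
x = -1000: LHS = (-1000)² + 3 = 1000003; 1000003 > 0 — holds
x = 1000: LHS = 1000² + 3 = 1000003; 1000003 > 0 — holds
Hence LHS − RHS is never zero or negative, i.e. LHS > RHS throughout, so the relation holds for every integer in [-1000, 1000].

(B) x = 0: LHS = 2·0 - 2 = -2; -2 ≥ 5 — FAILS

Only (B) has a counterexample.

Answer: B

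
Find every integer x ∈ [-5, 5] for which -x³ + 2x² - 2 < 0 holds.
Holds for: {0, 1, 2, 3, 4, 5}
Fails for: {-5, -4, -3, -2, -1}

Answer: {0, 1, 2, 3, 4, 5}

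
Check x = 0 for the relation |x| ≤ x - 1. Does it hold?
x = 0: LHS = |0| = 0, RHS = 0 - 1 = -1; 0 ≤ -1 — FAILS

The relation fails at x = 0, so x = 0 is a counterexample.

Answer: No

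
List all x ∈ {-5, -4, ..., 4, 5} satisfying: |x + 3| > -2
An absolute value is never negative, so the left side is ≥ 0 for every x, while the right side is -2. Tightest case in [-5, 5] is x = -3:
x = -3: LHS = |(-3) + 3| = |0| = 0; 0 > -2 — holds
Hence LHS − RHS is never zero or negative, i.e. LHS > RHS throughout, so the relation holds for every integer in [-5, 5].

Answer: All integers in [-5, 5]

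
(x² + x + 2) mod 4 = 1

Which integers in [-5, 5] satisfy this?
For a polynomial with integer coefficients, its value mod 4 depends only on x mod 4, so it suffices to check one representative of each residue class, x = 0, 1, 2, 3:
x = 0: LHS = (0² + 0 + 2) mod 4 = 2 mod 4 = 2; 2 = 1 — FAILS
x = 1: LHS = (1² + 1 + 2) mod 4 = 4 mod 4 = 0; 0 = 1 — FAILS
x = 2: LHS = (2² + 2 + 2) mod 4 = 8 mod 4 = 0; 0 = 1 — FAILS
x = 3: LHS = (3² + 3 + 2) mod 4 = 14 mod 4 = 2; 2 = 1 — FAILS
The relation fails in every residue class, so the claimed relation (=) fails for every integer in [-5, 5].

Answer: None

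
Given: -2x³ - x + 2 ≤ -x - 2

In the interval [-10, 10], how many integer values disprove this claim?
Counterexamples in [-10, 10]: {-10, -9, -8, -7, -6, -5, -4, -3, -2, -1, 0, 1}.

Counting them gives 12 values.

Answer: 12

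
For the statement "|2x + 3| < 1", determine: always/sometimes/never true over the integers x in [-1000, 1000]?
Over all integers in [-1000, 1000], LHS − RHS is smallest at x = -1, where it equals 0:
x = -1: LHS = |2·(-1) + 3| = |1| = 1; 1 < 1 — FAILS
At the ends of the range:
x = -1000: LHS = |2·(-1000) + 3| = |-1997| = 1997; 1997 < 1 — FAILS
x = 1000: LHS = |2·1000 + 3| = |2003| = 2003; 2003 < 1 — FAILS
Hence LHS − RHS is never negative, i.e. LHS ≥ RHS throughout, so the claimed relation (<) fails for every integer in [-1000, 1000].

No integer in the range satisfies it.

Answer: Never true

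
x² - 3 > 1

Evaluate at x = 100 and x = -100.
x = 100: LHS = 100² - 3 = 9997; 9997 > 1 — holds
x = -100: LHS = (-100)² - 3 = 9997; 9997 > 1 — holds

Answer: Yes, holds for both x = 100 and x = -100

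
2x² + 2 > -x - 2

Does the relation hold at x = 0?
x = 0: LHS = 2·0² + 2 = 2, RHS = -0 - 2 = -2; 2 > -2 — holds

The relation is satisfied at x = 0.

Answer: Yes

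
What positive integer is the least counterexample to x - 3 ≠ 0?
Testing positive integers:
x = 1: LHS = 1 - 3 = -2; -2 ≠ 0 — holds
x = 2: LHS = 2 - 3 = -1; -1 ≠ 0 — holds
x = 3: LHS = 3 - 3 = 0; 0 ≠ 0 — FAILS  ← smallest positive counterexample

Answer: x = 3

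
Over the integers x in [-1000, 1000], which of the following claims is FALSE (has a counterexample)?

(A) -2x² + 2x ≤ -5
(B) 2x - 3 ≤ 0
(A) x = 0: LHS = -2·0² + 2·0 = 0; 0 ≤ -5 — FAILS
(B) x = 2: LHS = 2·2 - 3 = 1; 1 ≤ 0 — FAILS

Answer: Both A and B are false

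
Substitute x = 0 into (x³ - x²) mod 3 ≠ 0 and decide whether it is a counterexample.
Substitute x = 0 into the relation:
x = 0: LHS = (0³ - 0²) mod 3 = 0 mod 3 = 0; 0 ≠ 0 — FAILS

Since the claim fails at x = 0, this value is a counterexample.

Answer: Yes, x = 0 is a counterexample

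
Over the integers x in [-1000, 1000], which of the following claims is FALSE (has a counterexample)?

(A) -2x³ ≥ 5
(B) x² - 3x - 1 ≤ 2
(A) x = 0: LHS = -2·0³ = 0; 0 ≥ 5 — FAILS
(B) x = -1: LHS = (-1)² - 3·(-1) - 1 = 3; 3 ≤ 2 — FAILS

Answer: Both A and B are false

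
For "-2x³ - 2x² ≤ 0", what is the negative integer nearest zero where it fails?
Testing negative integers from -1 downward:
x = -1: LHS = -2·(-1)³ - 2·(-1)² = 0; 0 ≤ 0 — holds
x = -2: LHS = -2·(-2)³ - 2·(-2)² = 8; 8 ≤ 0 — FAILS  ← closest negative counterexample to 0

Answer: x = -2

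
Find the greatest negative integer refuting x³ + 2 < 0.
Testing negative integers from -1 downward:
x = -1: LHS = (-1)³ + 2 = 1; 1 < 0 — FAILS  ← closest negative counterexample to 0

Answer: x = -1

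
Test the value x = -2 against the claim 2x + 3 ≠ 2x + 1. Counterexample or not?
Substitute x = -2 into the relation:
x = -2: LHS = 2·(-2) + 3 = -1, RHS = 2·(-2) + 1 = -3; -1 ≠ -3 — holds

The relation holds at x = -2, so it is not a counterexample.

Answer: No, x = -2 is not a counterexample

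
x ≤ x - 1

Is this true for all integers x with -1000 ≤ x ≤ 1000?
The claim fails at x = 0:
x = 0: RHS = 0 - 1 = -1; 0 ≤ -1 — FAILS

Because a single integer refutes it, the statement is false.

Answer: False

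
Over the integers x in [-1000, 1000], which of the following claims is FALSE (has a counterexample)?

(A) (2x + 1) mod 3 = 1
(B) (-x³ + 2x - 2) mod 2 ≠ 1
(A) x = 1: LHS = (2·1 + 1) mod 3 = 3 mod 3 = 0; 0 = 1 — FAILS
(B) x = 1: LHS = (-1³ + 2·1 - 2) mod 2 = (-1) mod 2 = 1; 1 ≠ 1 — FAILS

Answer: Both A and B are false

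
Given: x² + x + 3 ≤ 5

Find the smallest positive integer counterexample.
Testing positive integers:
x = 1: LHS = 1² + 1 + 3 = 5; 5 ≤ 5 — holds
x = 2: LHS = 2² + 2 + 3 = 9; 9 ≤ 5 — FAILS  ← smallest positive counterexample

Answer: x = 2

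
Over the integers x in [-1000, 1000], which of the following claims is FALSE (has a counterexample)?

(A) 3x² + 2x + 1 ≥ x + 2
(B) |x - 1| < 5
(A) x = 0: LHS = 3·0² + 2·0 + 1 = 1, RHS = 0 + 2 = 2; 1 ≥ 2 — FAILS
(B) x = -4: LHS = |(-4) - 1| = |-5| = 5; 5 < 5 — FAILS

Answer: Both A and B are false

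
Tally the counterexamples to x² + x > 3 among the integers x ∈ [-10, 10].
Counterexamples in [-10, 10]: {-2, -1, 0, 1}.

Counting them gives 4 values.

Answer: 4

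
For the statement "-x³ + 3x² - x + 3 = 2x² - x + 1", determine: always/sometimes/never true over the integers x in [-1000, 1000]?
Track d = LHS − RHS over the integers in [-1000, 1000]. Equality would need d = 0, but d changes sign only between consecutive integers, jumping over 0:
x = 1: LHS = -1³ + 3·1² - 1 + 3 = 4, RHS = 2·1² - 1 + 1 = 2; 4 = 2 — FAILS  (d = 2)
x = 2: LHS = -2³ + 3·2² - 2 + 3 = 5, RHS = 2·2² - 2 + 1 = 7; 5 = 7 — FAILS  (d = -2)
Away from these crossings d keeps a constant sign, and checking every integer in [-1000, 1000] confirms d ≠ 0 throughout. Hence the two sides are never equal, so the claimed relation (=) fails for every integer in [-1000, 1000].

No integer in the range satisfies it.

Answer: Never true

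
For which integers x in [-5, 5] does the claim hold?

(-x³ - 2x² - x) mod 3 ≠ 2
Holds for: {-4, -3, -1, 0, 2, 3, 5}
Fails for: {-5, -2, 1, 4}

Answer: {-4, -3, -1, 0, 2, 3, 5}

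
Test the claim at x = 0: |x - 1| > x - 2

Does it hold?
x = 0: LHS = |0 - 1| = |-1| = 1, RHS = 0 - 2 = -2; 1 > -2 — holds

The relation is satisfied at x = 0.

Answer: Yes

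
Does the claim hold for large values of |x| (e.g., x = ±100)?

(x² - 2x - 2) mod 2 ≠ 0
x = 100: LHS = (100² - 2·100 - 2) mod 2 = 9798 mod 2 = 0; 0 ≠ 0 — FAILS
x = -100: LHS = ((-100)² - 2·(-100) - 2) mod 2 = 10198 mod 2 = 0; 0 ≠ 0 — FAILS

Answer: No, fails for both x = 100 and x = -100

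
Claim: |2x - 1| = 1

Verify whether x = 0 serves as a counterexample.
Substitute x = 0 into the relation:
x = 0: LHS = |2·0 - 1| = |-1| = 1; 1 = 1 — holds

The claim holds here, so x = 0 is not a counterexample. (A counterexample exists elsewhere, e.g. x = -1.)

Answer: No, x = 0 is not a counterexample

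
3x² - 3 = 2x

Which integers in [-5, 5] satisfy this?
Track d = LHS − RHS over the integers in [-5, 5]. Equality would need d = 0, but d changes sign only between consecutive integers, jumping over 0:
x = -1: LHS = 3·(-1)² - 3 = 0, RHS = 2·(-1) = -2; 0 = -2 — FAILS  (d = 2)
x = 0: LHS = 3·0² - 3 = -3, RHS = 2·0 = 0; -3 = 0 — FAILS  (d = -3)
x = 1: LHS = 3·1² - 3 = 0, RHS = 2·1 = 2; 0 = 2 — FAILS  (d = -2)
x = 2: LHS = 3·2² - 3 = 9, RHS = 2·2 = 4; 9 = 4 — FAILS  (d = 5)
Away from these crossings d keeps a constant sign, and checking every integer in [-5, 5] confirms d ≠ 0 throughout. Hence the two sides are never equal, so the claimed relation (=) fails for every integer in [-5, 5].

Answer: None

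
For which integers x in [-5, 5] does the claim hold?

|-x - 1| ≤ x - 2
Over all integers in [-5, 5], LHS − RHS is smallest at x = 0, where it equals 3:
x = 0: LHS = |-0 - 1| = |-1| = 1, RHS = 0 - 2 = -2; 1 ≤ -2 — FAILS
At the ends of the range:
x = -5: LHS = |-(-5) - 1| = |4| = 4, RHS = (-5) - 2 = -7; 4 ≤ -7 — FAILS
x = 5: LHS = |-5 - 1| = |-6| = 6, RHS = 5 - 2 = 3; 6 ≤ 3 — FAILS
Hence LHS − RHS is never zero or negative, i.e. LHS > RHS throughout, so the claimed relation (≤) fails for every integer in [-5, 5].

Answer: None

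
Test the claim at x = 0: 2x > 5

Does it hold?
x = 0: LHS = 2·0 = 0; 0 > 5 — FAILS

The relation fails at x = 0, so x = 0 is a counterexample.

Answer: No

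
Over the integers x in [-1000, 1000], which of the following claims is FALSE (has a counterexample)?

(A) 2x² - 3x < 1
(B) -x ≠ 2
(A) x = -1: LHS = 2·(-1)² - 3·(-1) = 5; 5 < 1 — FAILS
(B) x = -2: LHS = -(-2) = 2; 2 ≠ 2 — FAILS

Answer: Both A and B are false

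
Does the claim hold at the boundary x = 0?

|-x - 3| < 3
x = 0: LHS = |-0 - 3| = |-3| = 3; 3 < 3 — FAILS

The relation fails at x = 0, so x = 0 is a counterexample.

Answer: No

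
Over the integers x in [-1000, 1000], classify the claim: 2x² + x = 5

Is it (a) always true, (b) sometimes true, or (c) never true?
Track d = LHS − RHS over the integers in [-1000, 1000]. Equality would need d = 0, but d changes sign only between consecutive integers, jumping over 0:
x = -2: LHS = 2·(-2)² + (-2) = 6; 6 = 5 — FAILS  (d = 1)
x = -1: LHS = 2·(-1)² + (-1) = 1; 1 = 5 — FAILS  (d = -4)
x = 1: LHS = 2·1² + 1 = 3; 3 = 5 — FAILS  (d = -2)
x = 2: LHS = 2·2² + 2 = 10; 10 = 5 — FAILS  (d = 5)
Away from these crossings d keeps a constant sign, and checking every integer in [-1000, 1000] confirms d ≠ 0 throughout. Hence the two sides are never equal, so the claimed relation (=) fails for every integer in [-1000, 1000].

No integer in the range satisfies it.

Answer: Never true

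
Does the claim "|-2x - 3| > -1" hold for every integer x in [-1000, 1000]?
An absolute value is never negative, so the left side is ≥ 0 for every x, while the right side is -1. Tightest case in [-1000, 1000] is x = -1:
x = -1: LHS = |-2·(-1) - 3| = |-1| = 1; 1 > -1 — holds
Hence LHS − RHS is never zero or negative, i.e. LHS > RHS throughout, so the relation holds for every integer in [-1000, 1000].

No counterexample exists.

Answer: True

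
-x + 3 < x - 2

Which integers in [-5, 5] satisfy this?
Holds for: {3, 4, 5}
Fails for: {-5, -4, -3, -2, -1, 0, 1, 2}

Answer: {3, 4, 5}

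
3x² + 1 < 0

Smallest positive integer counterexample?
Testing positive integers:
x = 1: LHS = 3·1² + 1 = 4; 4 < 0 — FAILS  ← smallest positive counterexample

Answer: x = 1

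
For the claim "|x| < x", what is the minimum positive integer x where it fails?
Testing positive integers:
x = 1: LHS = |1| = 1; 1 < 1 — FAILS  ← smallest positive counterexample

Answer: x = 1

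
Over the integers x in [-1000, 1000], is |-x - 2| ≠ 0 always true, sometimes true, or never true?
Holds at x = 0: LHS = |-0 - 2| = |-2| = 2; 2 ≠ 0 — holds
Fails at x = -2: LHS = |-(-2) - 2| = |0| = 0; 0 ≠ 0 — FAILS
It is satisfied by some integers in the range but not all.

Answer: Sometimes true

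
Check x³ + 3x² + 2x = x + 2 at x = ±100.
x = 100: LHS = 100³ + 3·100² + 2·100 = 1030200, RHS = 100 + 2 = 102; 1030200 = 102 — FAILS
x = -100: LHS = (-100)³ + 3·(-100)² + 2·(-100) = -970200, RHS = (-100) + 2 = -98; -970200 = -98 — FAILS

Answer: No, fails for both x = 100 and x = -100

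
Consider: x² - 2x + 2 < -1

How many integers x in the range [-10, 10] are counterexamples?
Counterexamples in [-10, 10]: {-10, -9, -8, -7, -6, -5, -4, -3, -2, -1, 0, 1, 2, 3, 4, 5, 6, 7, 8, 9, 10}.

Counting them gives 21 values.

Answer: 21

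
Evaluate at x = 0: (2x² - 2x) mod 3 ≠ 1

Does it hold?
x = 0: LHS = (2·0² - 2·0) mod 3 = 0 mod 3 = 0; 0 ≠ 1 — holds

The relation is satisfied at x = 0.

Answer: Yes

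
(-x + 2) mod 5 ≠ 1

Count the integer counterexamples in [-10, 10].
Counterexamples in [-10, 10]: {-9, -4, 1, 6}.

Counting them gives 4 values.

Answer: 4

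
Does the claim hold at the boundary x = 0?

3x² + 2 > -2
x = 0: LHS = 3·0² + 2 = 2; 2 > -2 — holds

The relation is satisfied at x = 0.

Answer: Yes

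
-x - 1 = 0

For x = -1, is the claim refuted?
Substitute x = -1 into the relation:
x = -1: LHS = -(-1) - 1 = 0; 0 = 0 — holds

The claim holds here, so x = -1 is not a counterexample. (A counterexample exists elsewhere, e.g. x = 0.)

Answer: No, x = -1 is not a counterexample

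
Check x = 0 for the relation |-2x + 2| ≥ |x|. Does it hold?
x = 0: LHS = |-2·0 + 2| = |2| = 2, RHS = |0| = 0; 2 ≥ 0 — holds

The relation is satisfied at x = 0.

Answer: Yes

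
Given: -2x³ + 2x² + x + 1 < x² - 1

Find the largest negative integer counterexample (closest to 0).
Testing negative integers from -1 downward:
x = -1: LHS = -2·(-1)³ + 2·(-1)² + (-1) + 1 = 4, RHS = (-1)² - 1 = 0; 4 < 0 — FAILS  ← closest negative counterexample to 0

Answer: x = -1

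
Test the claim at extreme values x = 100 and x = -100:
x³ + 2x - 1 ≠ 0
x = 100: LHS = 100³ + 2·100 - 1 = 1000199; 1000199 ≠ 0 — holds
x = -100: LHS = (-100)³ + 2·(-100) - 1 = -1000201; -1000201 ≠ 0 — holds

Answer: Yes, holds for both x = 100 and x = -100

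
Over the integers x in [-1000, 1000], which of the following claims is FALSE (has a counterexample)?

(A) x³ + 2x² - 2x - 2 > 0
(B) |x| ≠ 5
(A) x = 0: LHS = 0³ + 2·0² - 2·0 - 2 = -2; -2 > 0 — FAILS
(B) x = 5: LHS = |5| = 5; 5 ≠ 5 — FAILS

Answer: Both A and B are false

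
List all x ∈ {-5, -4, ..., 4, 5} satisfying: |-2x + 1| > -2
An absolute value is never negative, so the left side is ≥ 0 for every x, while the right side is -2. Tightest case in [-5, 5] is x = 0:
x = 0: LHS = |-2·0 + 1| = |1| = 1; 1 > -2 — holds
Hence LHS − RHS is never zero or negative, i.e. LHS > RHS throughout, so the relation holds for every integer in [-5, 5].

Answer: All integers in [-5, 5]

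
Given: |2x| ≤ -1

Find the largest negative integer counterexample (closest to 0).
Testing negative integers from -1 downward:
x = -1: LHS = |2·(-1)| = |-2| = 2; 2 ≤ -1 — FAILS  ← closest negative counterexample to 0

Answer: x = -1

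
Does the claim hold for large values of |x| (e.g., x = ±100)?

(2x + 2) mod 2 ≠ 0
x = 100: LHS = (2·100 + 2) mod 2 = 202 mod 2 = 0; 0 ≠ 0 — FAILS
x = -100: LHS = (2·(-100) + 2) mod 2 = (-198) mod 2 = 0; 0 ≠ 0 — FAILS

Answer: No, fails for both x = 100 and x = -100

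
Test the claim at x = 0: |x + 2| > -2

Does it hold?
x = 0: LHS = |0 + 2| = |2| = 2; 2 > -2 — holds

The relation is satisfied at x = 0.

Answer: Yes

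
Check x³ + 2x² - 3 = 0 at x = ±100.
x = 100: LHS = 100³ + 2·100² - 3 = 1019997; 1019997 = 0 — FAILS
x = -100: LHS = (-100)³ + 2·(-100)² - 3 = -980003; -980003 = 0 — FAILS

Answer: No, fails for both x = 100 and x = -100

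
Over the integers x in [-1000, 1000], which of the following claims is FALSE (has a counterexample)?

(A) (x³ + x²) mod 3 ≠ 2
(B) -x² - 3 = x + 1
(A) x = 1: LHS = (1³ + 1²) mod 3 = 2 mod 3 = 2; 2 ≠ 2 — FAILS
(B) x = 0: LHS = -0² - 3 = -3, RHS = 0 + 1 = 1; -3 = 1 — FAILS

Answer: Both A and B are false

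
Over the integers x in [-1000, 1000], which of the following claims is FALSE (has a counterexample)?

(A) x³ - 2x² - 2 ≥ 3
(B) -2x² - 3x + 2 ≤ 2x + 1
(A) x = 0: LHS = 0³ - 2·0² - 2 = -2; -2 ≥ 3 — FAILS
(B) x = 0: LHS = -2·0² - 3·0 + 2 = 2, RHS = 2·0 + 1 = 1; 2 ≤ 1 — FAILS

Answer: Both A and B are false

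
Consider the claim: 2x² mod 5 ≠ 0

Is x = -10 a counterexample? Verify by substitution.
Substitute x = -10 into the relation:
x = -10: LHS = (2·(-10)²) mod 5 = 200 mod 5 = 0; 0 ≠ 0 — FAILS

Since the claim fails at x = -10, this value is a counterexample.

Answer: Yes, x = -10 is a counterexample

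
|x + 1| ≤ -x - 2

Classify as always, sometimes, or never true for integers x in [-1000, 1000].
Over all integers in [-1000, 1000], LHS − RHS is smallest at x = -1, where it equals 1:
x = -1: LHS = |(-1) + 1| = |0| = 0, RHS = -(-1) - 2 = -1; 0 ≤ -1 — FAILS
At the ends of the range:
x = -1000: LHS = |(-1000) + 1| = |-999| = 999, RHS = -(-1000) - 2 = 998; 999 ≤ 998 — FAILS
x = 1000: LHS = |1000 + 1| = |1001| = 1001, RHS = -1000 - 2 = -1002; 1001 ≤ -1002 — FAILS
Hence LHS − RHS is never zero or negative, i.e. LHS > RHS throughout, so the claimed relation (≤) fails for every integer in [-1000, 1000].

No integer in the range satisfies it.

Answer: Never true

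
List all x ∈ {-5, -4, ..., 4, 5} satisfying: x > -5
Holds for: {-4, -3, -2, -1, 0, 1, 2, 3, 4, 5}
Fails for: {-5}

Answer: {-4, -3, -2, -1, 0, 1, 2, 3, 4, 5}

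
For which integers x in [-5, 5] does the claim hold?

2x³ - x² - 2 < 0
Holds for: {-5, -4, -3, -2, -1, 0, 1}
Fails for: {2, 3, 4, 5}

Answer: {-5, -4, -3, -2, -1, 0, 1}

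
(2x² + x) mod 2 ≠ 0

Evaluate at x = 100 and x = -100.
x = 100: LHS = (2·100² + 100) mod 2 = 20100 mod 2 = 0; 0 ≠ 0 — FAILS
x = -100: LHS = (2·(-100)² + (-100)) mod 2 = 19900 mod 2 = 0; 0 ≠ 0 — FAILS

Answer: No, fails for both x = 100 and x = -100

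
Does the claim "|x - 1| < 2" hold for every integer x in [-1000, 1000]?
The claim fails at x = -1:
x = -1: LHS = |(-1) - 1| = |-2| = 2; 2 < 2 — FAILS

Because a single integer refutes it, the statement is false.

Answer: False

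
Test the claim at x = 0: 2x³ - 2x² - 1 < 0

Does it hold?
x = 0: LHS = 2·0³ - 2·0² - 1 = -1; -1 < 0 — holds

The relation is satisfied at x = 0.

Answer: Yes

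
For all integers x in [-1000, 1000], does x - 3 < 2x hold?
The claim fails at x = -3:
x = -3: LHS = (-3) - 3 = -6, RHS = 2·(-3) = -6; -6 < -6 — FAILS

Because a single integer refutes it, the statement is false.

Answer: False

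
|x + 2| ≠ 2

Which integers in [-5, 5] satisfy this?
Holds for: {-5, -3, -2, -1, 1, 2, 3, 4, 5}
Fails for: {-4, 0}

Answer: {-5, -3, -2, -1, 1, 2, 3, 4, 5}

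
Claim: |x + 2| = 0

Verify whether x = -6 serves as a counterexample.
Substitute x = -6 into the relation:
x = -6: LHS = |(-6) + 2| = |-4| = 4; 4 = 0 — FAILS

Since the claim fails at x = -6, this value is a counterexample.

Answer: Yes, x = -6 is a counterexample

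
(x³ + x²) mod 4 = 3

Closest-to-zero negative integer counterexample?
Testing negative integers from -1 downward:
x = -1: LHS = ((-1)³ + (-1)²) mod 4 = 0 mod 4 = 0; 0 = 3 — FAILS  ← closest negative counterexample to 0

Answer: x = -1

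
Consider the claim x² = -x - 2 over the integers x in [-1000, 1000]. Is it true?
The claim fails at x = 0:
x = 0: LHS = 0² = 0, RHS = -0 - 2 = -2; 0 = -2 — FAILS

Because a single integer refutes it, the statement is false.

Answer: False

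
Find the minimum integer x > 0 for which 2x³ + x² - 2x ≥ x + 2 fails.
Testing positive integers:
x = 1: LHS = 2·1³ + 1² - 2·1 = 1, RHS = 1 + 2 = 3; 1 ≥ 3 — FAILS  ← smallest positive counterexample

Answer: x = 1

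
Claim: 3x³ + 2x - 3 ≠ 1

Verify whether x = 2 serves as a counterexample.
Substitute x = 2 into the relation:
x = 2: LHS = 3·2³ + 2·2 - 3 = 25; 25 ≠ 1 — holds

The relation holds at x = 2, so it is not a counterexample.

Answer: No, x = 2 is not a counterexample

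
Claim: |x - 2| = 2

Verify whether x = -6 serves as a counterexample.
Substitute x = -6 into the relation:
x = -6: LHS = |(-6) - 2| = |-8| = 8; 8 = 2 — FAILS

Since the claim fails at x = -6, this value is a counterexample.

Answer: Yes, x = -6 is a counterexample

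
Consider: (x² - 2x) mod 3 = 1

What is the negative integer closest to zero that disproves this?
Testing negative integers from -1 downward:
x = -1: LHS = ((-1)² - 2·(-1)) mod 3 = 3 mod 3 = 0; 0 = 1 — FAILS  ← closest negative counterexample to 0

Answer: x = -1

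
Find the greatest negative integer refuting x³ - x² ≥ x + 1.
Testing negative integers from -1 downward:
x = -1: LHS = (-1)³ - (-1)² = -2, RHS = (-1) + 1 = 0; -2 ≥ 0 — FAILS  ← closest negative counterexample to 0

Answer: x = -1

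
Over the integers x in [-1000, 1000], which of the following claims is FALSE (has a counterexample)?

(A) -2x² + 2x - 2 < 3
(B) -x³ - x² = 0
(A) Over all integers in [-1000, 1000], LHS − RHS is largest at x = 0, where it equals -5:
x = 0: LHS = -2·0² + 2·0 - 2 = -2; -2 < 3 — holds
At the ends of the range:
x = -1000: LHS = -2·(-1000)² + 2·(-1000) - 2 = -2002002; -2002002 < 3 — holds
x = 1000: LHS = -2·1000² + 2·1000 - 2 = -1998002; -1998002 < 3 — holds
Hence LHS − RHS is never zero or positive, i.e. LHS < RHS throughout, so the relation holds for every integer in [-1000, 1000].

(B) x = 1: LHS = -1³ - 1² = -2; -2 = 0 — FAILS

Only (B) has a counterexample.

Answer: B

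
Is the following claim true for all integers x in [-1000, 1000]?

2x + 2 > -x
The claim fails at x = -1:
x = -1: LHS = 2·(-1) + 2 = 0, RHS = -(-1) = 1; 0 > 1 — FAILS

Because a single integer refutes it, the statement is false.

Answer: False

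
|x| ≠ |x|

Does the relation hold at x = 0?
x = 0: LHS = |0| = 0, RHS = |0| = 0; 0 ≠ 0 — FAILS

The relation fails at x = 0, so x = 0 is a counterexample.

Answer: No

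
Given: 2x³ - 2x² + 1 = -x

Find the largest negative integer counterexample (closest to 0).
Testing negative integers from -1 downward:
x = -1: LHS = 2·(-1)³ - 2·(-1)² + 1 = -3, RHS = -(-1) = 1; -3 = 1 — FAILS  ← closest negative counterexample to 0

Answer: x = -1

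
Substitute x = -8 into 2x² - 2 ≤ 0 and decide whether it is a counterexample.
Substitute x = -8 into the relation:
x = -8: LHS = 2·(-8)² - 2 = 126; 126 ≤ 0 — FAILS

Since the claim fails at x = -8, this value is a counterexample.

Answer: Yes, x = -8 is a counterexample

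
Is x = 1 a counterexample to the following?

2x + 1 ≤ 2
Substitute x = 1 into the relation:
x = 1: LHS = 2·1 + 1 = 3; 3 ≤ 2 — FAILS

Since the claim fails at x = 1, this value is a counterexample.

Answer: Yes, x = 1 is a counterexample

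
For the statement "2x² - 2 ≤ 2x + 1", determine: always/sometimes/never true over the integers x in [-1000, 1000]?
Holds at x = 0: LHS = 2·0² - 2 = -2, RHS = 2·0 + 1 = 1; -2 ≤ 1 — holds
Fails at x = -1: LHS = 2·(-1)² - 2 = 0, RHS = 2·(-1) + 1 = -1; 0 ≤ -1 — FAILS
It is satisfied by some integers in the range but not all.

Answer: Sometimes true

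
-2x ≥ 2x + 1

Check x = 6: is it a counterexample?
Substitute x = 6 into the relation:
x = 6: LHS = -2·6 = -12, RHS = 2·6 + 1 = 13; -12 ≥ 13 — FAILS

Since the claim fails at x = 6, this value is a counterexample.

Answer: Yes, x = 6 is a counterexample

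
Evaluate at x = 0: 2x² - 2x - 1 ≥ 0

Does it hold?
x = 0: LHS = 2·0² - 2·0 - 1 = -1; -1 ≥ 0 — FAILS

The relation fails at x = 0, so x = 0 is a counterexample.

Answer: No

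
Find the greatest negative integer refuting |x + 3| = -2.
Testing negative integers from -1 downward:
x = -1: LHS = |(-1) + 3| = |2| = 2; 2 = -2 — FAILS  ← closest negative counterexample to 0

Answer: x = -1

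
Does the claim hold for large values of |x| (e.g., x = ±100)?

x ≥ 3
x = 100: 100 ≥ 3 — holds
x = -100: -100 ≥ 3 — FAILS

Answer: Partially: holds for x = 100, fails for x = -100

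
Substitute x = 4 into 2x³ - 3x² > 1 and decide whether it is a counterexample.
Substitute x = 4 into the relation:
x = 4: LHS = 2·4³ - 3·4² = 80; 80 > 1 — holds

The claim holds here, so x = 4 is not a counterexample. (A counterexample exists elsewhere, e.g. x = 0.)

Answer: No, x = 4 is not a counterexample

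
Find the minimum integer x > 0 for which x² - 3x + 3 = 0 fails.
Testing positive integers:
x = 1: LHS = 1² - 3·1 + 3 = 1; 1 = 0 — FAILS  ← smallest positive counterexample

Answer: x = 1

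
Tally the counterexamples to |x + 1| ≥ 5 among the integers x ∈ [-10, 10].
Counterexamples in [-10, 10]: {-5, -4, -3, -2, -1, 0, 1, 2, 3}.

Counting them gives 9 values.

Answer: 9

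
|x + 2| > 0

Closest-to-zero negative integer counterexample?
Testing negative integers from -1 downward:
x = -1: LHS = |(-1) + 2| = |1| = 1; 1 > 0 — holds
x = -2: LHS = |(-2) + 2| = |0| = 0; 0 > 0 — FAILS  ← closest negative counterexample to 0

Answer: x = -2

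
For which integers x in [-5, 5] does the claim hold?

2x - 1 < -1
Holds for: {-5, -4, -3, -2, -1}
Fails for: {0, 1, 2, 3, 4, 5}

Answer: {-5, -4, -3, -2, -1}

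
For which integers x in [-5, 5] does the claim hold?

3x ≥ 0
Holds for: {0, 1, 2, 3, 4, 5}
Fails for: {-5, -4, -3, -2, -1}

Answer: {0, 1, 2, 3, 4, 5}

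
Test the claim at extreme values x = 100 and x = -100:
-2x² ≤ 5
x = 100: LHS = -2·100² = -20000; -20000 ≤ 5 — holds
x = -100: LHS = -2·(-100)² = -20000; -20000 ≤ 5 — holds

Answer: Yes, holds for both x = 100 and x = -100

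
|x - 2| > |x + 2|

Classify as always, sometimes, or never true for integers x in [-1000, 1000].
Holds at x = -1: LHS = |(-1) - 2| = |-3| = 3, RHS = |(-1) + 2| = |1| = 1; 3 > 1 — holds
Fails at x = 0: LHS = |0 - 2| = |-2| = 2, RHS = |0 + 2| = |2| = 2; 2 > 2 — FAILS
It is satisfied by some integers in the range but not all.

Answer: Sometimes true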